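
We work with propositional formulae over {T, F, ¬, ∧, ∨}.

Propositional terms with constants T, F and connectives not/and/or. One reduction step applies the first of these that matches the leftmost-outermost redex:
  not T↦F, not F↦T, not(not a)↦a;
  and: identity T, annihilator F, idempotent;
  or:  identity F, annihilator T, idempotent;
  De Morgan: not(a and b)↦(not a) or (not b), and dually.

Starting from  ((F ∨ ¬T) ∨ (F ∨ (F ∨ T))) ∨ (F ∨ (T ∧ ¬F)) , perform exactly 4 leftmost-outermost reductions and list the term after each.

Answer: after 4 steps: (F ∨ T) ∨ (F ∨ (T ∧ ¬F))

Derivation:
  start: ((F ∨ ¬T) ∨ (F ∨ (F ∨ T))) ∨ (F ∨ (T ∧ ¬F))
  step 1: (¬T ∨ (F ∨ (F ∨ T))) ∨ (F ∨ (T ∧ ¬F))
  step 2: (F ∨ (F ∨ (F ∨ T))) ∨ (F ∨ (T ∧ ¬F))
  step 3: (F ∨ (F ∨ T)) ∨ (F ∨ (T ∧ ¬F))
  step 4: (F ∨ T) ∨ (F ∨ (T ∧ ¬F))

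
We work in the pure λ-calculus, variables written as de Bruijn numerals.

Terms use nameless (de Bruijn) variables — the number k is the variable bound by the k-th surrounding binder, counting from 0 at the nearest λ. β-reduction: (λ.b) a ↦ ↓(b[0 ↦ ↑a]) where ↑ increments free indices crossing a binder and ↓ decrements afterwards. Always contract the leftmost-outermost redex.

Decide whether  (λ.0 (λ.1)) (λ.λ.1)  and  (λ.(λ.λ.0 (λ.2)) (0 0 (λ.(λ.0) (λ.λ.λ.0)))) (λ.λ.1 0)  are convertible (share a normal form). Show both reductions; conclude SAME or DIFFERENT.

Answer: DIFFERENT — A ⇓ λ.λ.λ.λ.1, B ⇓ λ.0 (λ.λ.λ.λ.λ.0)

Derivation:
Term A:
  start: (λ.0 (λ.1)) (λ.λ.1)
  [1] (λ.λ.1) (λ.λ.λ.1)
  [2] λ.λ.λ.λ.1

Term B:
  start: (λ.(λ.λ.0 (λ.2)) (0 0 (λ.(λ.0) (λ.λ.λ.0)))) (λ.λ.1 0)
  [1] (λ.λ.0 (λ.2)) ((λ.λ.1 0) (λ.λ.1 0) (λ.(λ.0) (λ.λ.λ.0)))
  [2] λ.0 (λ.(λ.λ.1 0) (λ.λ.1 0) (λ.(λ.0) (λ.λ.λ.0)))
  [3] λ.0 (λ.(λ.(λ.λ.1 0) 0) (λ.(λ.0) (λ.λ.λ.0)))
  [4] λ.0 (λ.(λ.λ.1 0) (λ.(λ.0) (λ.λ.λ.0)))
  [5] λ.0 (λ.λ.(λ.(λ.0) (λ.λ.λ.0)) 0)
  [6] λ.0 (λ.λ.(λ.0) (λ.λ.λ.0))
  [7] λ.0 (λ.λ.λ.λ.λ.0)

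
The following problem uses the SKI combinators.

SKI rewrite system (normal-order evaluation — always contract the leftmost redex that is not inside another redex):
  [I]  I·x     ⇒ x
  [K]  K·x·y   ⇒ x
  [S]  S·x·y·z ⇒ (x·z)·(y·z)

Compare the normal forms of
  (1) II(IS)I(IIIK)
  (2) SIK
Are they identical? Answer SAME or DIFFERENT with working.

Term A:
  start: II(IS)I(IIIK)
  [1] I(IS)I(IIIK)
  [2] ISI(IIIK)
  [3] SI(IIIK)
  [4] SI(IIK)
  [5] SI(IK)
  [6] SIK

Term B:
  start: SIK

Answer: SAME — A ⇓ SIK, B ⇓ SIK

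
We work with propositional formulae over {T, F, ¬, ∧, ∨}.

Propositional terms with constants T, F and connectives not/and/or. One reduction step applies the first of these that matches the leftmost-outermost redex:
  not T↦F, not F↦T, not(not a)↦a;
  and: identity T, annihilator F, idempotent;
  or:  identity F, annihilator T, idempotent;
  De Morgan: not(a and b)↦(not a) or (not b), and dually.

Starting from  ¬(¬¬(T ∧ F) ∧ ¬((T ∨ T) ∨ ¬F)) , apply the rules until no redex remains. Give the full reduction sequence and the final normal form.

  start: ¬(¬¬(T ∧ F) ∧ ¬((T ∨ T) ∨ ¬F))
  →1  ¬¬¬(T ∧ F) ∨ ¬¬((T ∨ T) ∨ ¬F)
  →2  ¬(T ∧ F) ∨ ¬¬((T ∨ T) ∨ ¬F)
  →3  (¬T ∨ ¬F) ∨ ¬¬((T ∨ T) ∨ ¬F)
  →4  (F ∨ ¬F) ∨ ¬¬((T ∨ T) ∨ ¬F)
  →5  ¬F ∨ ¬¬((T ∨ T) ∨ ¬F)
  →6  T ∨ ¬¬((T ∨ T) ∨ ¬F)
  →7  T

Answer: normal form = T  (in 7 steps)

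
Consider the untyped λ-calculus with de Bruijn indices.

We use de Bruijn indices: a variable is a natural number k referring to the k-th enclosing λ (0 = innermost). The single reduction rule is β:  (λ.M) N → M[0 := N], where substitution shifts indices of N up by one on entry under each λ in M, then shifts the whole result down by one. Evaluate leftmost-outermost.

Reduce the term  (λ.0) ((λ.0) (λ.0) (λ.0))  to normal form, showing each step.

Answer: normal form = λ.0  (in 3 steps)

Working:
  start: (λ.0) ((λ.0) (λ.0) (λ.0))
  [1] (λ.0) (λ.0) (λ.0)
  [2] (λ.0) (λ.0)
  [3] λ.0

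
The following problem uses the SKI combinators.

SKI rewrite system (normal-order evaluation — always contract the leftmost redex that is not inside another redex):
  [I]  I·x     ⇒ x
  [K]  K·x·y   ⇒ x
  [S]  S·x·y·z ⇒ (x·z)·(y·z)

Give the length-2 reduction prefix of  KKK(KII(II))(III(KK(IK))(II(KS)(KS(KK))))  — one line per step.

Answer: after 2 steps: KII(II)

Derivation:
  start: KKK(KII(II))(III(KK(IK))(II(KS)(KS(KK))))
  →1  K(KII(II))(III(KK(IK))(II(KS)(KS(KK))))
  →2  KII(II)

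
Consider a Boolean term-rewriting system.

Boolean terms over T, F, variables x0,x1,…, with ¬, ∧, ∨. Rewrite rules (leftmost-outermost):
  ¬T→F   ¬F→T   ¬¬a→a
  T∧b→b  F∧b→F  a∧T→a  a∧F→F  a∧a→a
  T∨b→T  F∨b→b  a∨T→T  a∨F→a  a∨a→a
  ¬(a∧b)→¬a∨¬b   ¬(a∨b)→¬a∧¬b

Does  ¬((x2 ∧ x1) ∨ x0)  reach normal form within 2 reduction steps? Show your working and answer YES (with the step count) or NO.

Answer: YES — reaches normal form (¬x2 ∨ ¬x1) ∧ ¬x0 in 2 ≤ 2 steps

Working:
  start: ¬((x2 ∧ x1) ∨ x0)
  →1  ¬(x2 ∧ x1) ∧ ¬x0
  →2  (¬x2 ∨ ¬x1) ∧ ¬x0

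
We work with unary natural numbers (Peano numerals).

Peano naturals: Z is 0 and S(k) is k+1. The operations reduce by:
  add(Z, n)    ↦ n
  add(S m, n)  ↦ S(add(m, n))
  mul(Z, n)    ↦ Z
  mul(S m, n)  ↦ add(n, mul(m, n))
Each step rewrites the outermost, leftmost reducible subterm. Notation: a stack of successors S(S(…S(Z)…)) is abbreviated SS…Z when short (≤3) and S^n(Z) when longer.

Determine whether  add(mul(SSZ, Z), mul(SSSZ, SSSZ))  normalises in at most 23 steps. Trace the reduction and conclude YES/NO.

Answer: YES — reaches normal form S^9(Z) in 22 ≤ 23 steps

Reduction:
  start: add(mul(SSZ, Z), mul(SSSZ, SSSZ))
  →1  add(add(Z, mul(SZ, Z)), mul(SSSZ, SSSZ))
  →2  add(mul(SZ, Z), mul(SSSZ, SSSZ))
  →3  add(add(Z, mul(Z, Z)), mul(SSSZ, SSSZ))
  →4  add(mul(Z, Z), mul(SSSZ, SSSZ))
  →5  add(Z, mul(SSSZ, SSSZ))
  →6  mul(SSSZ, SSSZ)
  →7  add(SSSZ, mul(SSZ, SSSZ))
  →8  S(add(SSZ, mul(SSZ, SSSZ)))
  →9  S(S(add(SZ, mul(SSZ, SSSZ))))
  →10  S(S(S(add(Z, mul(SSZ, SSSZ)))))
  →11  S(S(S(mul(SSZ, SSSZ))))
  →12  S(S(S(add(SSSZ, mul(SZ, SSSZ)))))
  →13  S(S(S(S(add(SSZ, mul(SZ, SSSZ))))))
  →14  S(S(S(S(S(add(SZ, mul(SZ, SSSZ)))))))
  →15  S(S(S(S(S(S(add(Z, mul(SZ, SSSZ))))))))
  →16  S(S(S(S(S(S(mul(SZ, SSSZ)))))))
  →17  S(S(S(S(S(S(add(SSSZ, mul(Z, SSSZ))))))))
  →18  S(S(S(S(S(S(S(add(SSZ, mul(Z, SSSZ)))))))))
  →19  S(S(S(S(S(S(S(S(add(SZ, mul(Z, SSSZ))))))))))
  →20  S(S(S(S(S(S(S(S(S(add(Z, mul(Z, SSSZ)))))))))))
  →21  S(S(S(S(S(S(S(S(S(mul(Z, SSSZ))))))))))
  →22  S^9(Z)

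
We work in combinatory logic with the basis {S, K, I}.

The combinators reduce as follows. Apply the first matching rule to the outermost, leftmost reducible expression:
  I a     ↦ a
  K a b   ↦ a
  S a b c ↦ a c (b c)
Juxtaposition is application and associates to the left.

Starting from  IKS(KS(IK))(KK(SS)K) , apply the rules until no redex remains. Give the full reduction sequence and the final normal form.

  start: IKS(KS(IK))(KK(SS)K)
  [1] KS(KS(IK))(KK(SS)K)
  [2] S(KK(SS)K)
  [3] S(KK)

Answer: normal form = S(KK)  (in 3 steps)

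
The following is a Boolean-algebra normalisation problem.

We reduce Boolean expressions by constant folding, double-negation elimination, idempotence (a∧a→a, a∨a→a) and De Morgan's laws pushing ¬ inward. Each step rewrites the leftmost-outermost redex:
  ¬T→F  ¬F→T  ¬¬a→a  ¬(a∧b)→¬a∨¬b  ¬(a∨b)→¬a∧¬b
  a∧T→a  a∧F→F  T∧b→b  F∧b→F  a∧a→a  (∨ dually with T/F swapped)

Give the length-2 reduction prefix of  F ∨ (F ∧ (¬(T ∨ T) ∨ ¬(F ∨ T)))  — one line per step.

Answer: after 2 steps: F

Working:
  start: F ∨ (F ∧ (¬(T ∨ T) ∨ ¬(F ∨ T)))
  →1  F ∧ (¬(T ∨ T) ∨ ¬(F ∨ T))
  →2  F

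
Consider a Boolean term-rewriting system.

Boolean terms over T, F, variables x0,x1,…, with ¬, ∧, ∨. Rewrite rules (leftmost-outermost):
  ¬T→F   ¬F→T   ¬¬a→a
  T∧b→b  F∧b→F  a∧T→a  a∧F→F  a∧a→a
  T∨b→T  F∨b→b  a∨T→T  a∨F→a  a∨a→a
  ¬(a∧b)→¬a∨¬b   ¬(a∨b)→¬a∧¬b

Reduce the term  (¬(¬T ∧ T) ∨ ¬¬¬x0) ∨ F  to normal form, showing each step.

Answer: normal form = T  (in 5 steps)

Reduction:
  start: (¬(¬T ∧ T) ∨ ¬¬¬x0) ∨ F
  →1  ¬(¬T ∧ T) ∨ ¬¬¬x0
  →2  (¬¬T ∨ ¬T) ∨ ¬¬¬x0
  →3  (T ∨ ¬T) ∨ ¬¬¬x0
  →4  T ∨ ¬¬¬x0
  →5  T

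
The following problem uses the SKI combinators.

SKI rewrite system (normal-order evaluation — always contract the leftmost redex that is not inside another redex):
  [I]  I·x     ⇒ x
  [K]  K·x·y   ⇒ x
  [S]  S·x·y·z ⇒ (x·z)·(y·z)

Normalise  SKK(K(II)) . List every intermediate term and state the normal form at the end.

Answer: normal form = KI  (in 3 steps)

Reduction:
  start: SKK(K(II))
  →1  K(K(II))(K(K(II)))
  →2  K(II)
  →3  KI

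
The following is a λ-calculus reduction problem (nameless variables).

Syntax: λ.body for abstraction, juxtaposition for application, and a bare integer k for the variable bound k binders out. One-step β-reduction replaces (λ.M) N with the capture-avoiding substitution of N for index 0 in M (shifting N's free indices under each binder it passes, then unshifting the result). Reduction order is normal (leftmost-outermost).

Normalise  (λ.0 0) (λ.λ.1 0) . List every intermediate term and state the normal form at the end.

  start: (λ.0 0) (λ.λ.1 0)
  →1  (λ.λ.1 0) (λ.λ.1 0)
  →2  λ.(λ.λ.1 0) 0
  →3  λ.λ.1 0

Answer: normal form = λ.λ.1 0  (in 3 steps)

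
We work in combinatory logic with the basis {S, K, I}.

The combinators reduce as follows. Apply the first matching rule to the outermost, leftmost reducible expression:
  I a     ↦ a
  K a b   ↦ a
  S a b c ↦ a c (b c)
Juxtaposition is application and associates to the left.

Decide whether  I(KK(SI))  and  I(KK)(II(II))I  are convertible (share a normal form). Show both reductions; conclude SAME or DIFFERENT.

Term A:
  start: I(KK(SI))
  →1  KK(SI)
  →2  K

Term B:
  start: I(KK)(II(II))I
  →1  KK(II(II))I
  →2  KI

Answer: DIFFERENT — A ⇓ K, B ⇓ KI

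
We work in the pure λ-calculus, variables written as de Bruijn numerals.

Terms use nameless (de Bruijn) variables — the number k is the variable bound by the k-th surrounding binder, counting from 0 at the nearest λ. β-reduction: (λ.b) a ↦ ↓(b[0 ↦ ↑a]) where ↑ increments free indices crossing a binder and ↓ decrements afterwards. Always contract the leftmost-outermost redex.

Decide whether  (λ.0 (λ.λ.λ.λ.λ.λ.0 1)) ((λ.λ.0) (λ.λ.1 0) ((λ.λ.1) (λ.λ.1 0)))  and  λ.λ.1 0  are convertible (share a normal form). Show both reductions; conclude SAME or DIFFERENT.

Answer: SAME — A ⇓ λ.λ.1 0, B ⇓ λ.λ.1 0

Working:
Term A:
  start: (λ.0 (λ.λ.λ.λ.λ.λ.0 1)) ((λ.λ.0) (λ.λ.1 0) ((λ.λ.1) (λ.λ.1 0)))
  [1] (λ.λ.0) (λ.λ.1 0) ((λ.λ.1) (λ.λ.1 0)) (λ.λ.λ.λ.λ.λ.0 1)
  [2] (λ.0) ((λ.λ.1) (λ.λ.1 0)) (λ.λ.λ.λ.λ.λ.0 1)
  [3] (λ.λ.1) (λ.λ.1 0) (λ.λ.λ.λ.λ.λ.0 1)
  [4] (λ.λ.λ.1 0) (λ.λ.λ.λ.λ.λ.0 1)
  [5] λ.λ.1 0

Term B:
  start: λ.λ.1 0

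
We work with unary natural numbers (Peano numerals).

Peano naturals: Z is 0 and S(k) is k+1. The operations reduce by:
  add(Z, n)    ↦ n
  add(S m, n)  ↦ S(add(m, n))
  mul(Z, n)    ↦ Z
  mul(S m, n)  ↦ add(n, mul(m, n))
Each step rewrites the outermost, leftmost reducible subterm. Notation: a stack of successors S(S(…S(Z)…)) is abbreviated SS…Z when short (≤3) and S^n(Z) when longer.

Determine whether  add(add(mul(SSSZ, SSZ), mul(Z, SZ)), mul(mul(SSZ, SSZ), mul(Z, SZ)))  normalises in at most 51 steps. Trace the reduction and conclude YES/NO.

Answer: YES — reaches normal form S^6(Z) in 50 ≤ 51 steps

Working:
  start: add(add(mul(SSSZ, SSZ), mul(Z, SZ)), mul(mul(SSZ, SSZ), mul(Z, SZ)))
  step 1: add(add(add(SSZ, mul(SSZ, SSZ)), mul(Z, SZ)), mul(mul(SSZ, SSZ), mul(Z, SZ)))
  step 2: add(add(S(add(SZ, mul(SSZ, SSZ))), mul(Z, SZ)), mul(mul(SSZ, SSZ), mul(Z, SZ)))
  step 3: add(S(add(add(SZ, mul(SSZ, SSZ)), mul(Z, SZ))), mul(mul(SSZ, SSZ), mul(Z, SZ)))
  step 4: S(add(add(add(SZ, mul(SSZ, SSZ)), mul(Z, SZ)), mul(mul(SSZ, SSZ), mul(Z, SZ))))
  step 5: S(add(add(S(add(Z, mul(SSZ, SSZ))), mul(Z, SZ)), mul(mul(SSZ, SSZ), mul(Z, SZ))))
  step 6: S(add(S(add(add(Z, mul(SSZ, SSZ)), mul(Z, SZ))), mul(mul(SSZ, SSZ), mul(Z, SZ))))
  step 7: S(S(add(add(add(Z, mul(SSZ, SSZ)), mul(Z, SZ)), mul(mul(SSZ, SSZ), mul(Z, SZ)))))
  step 8: S(S(add(add(mul(SSZ, SSZ), mul(Z, SZ)), mul(mul(SSZ, SSZ), mul(Z, SZ)))))
  step 9: S(S(add(add(add(SSZ, mul(SZ, SSZ)), mul(Z, SZ)), mul(mul(SSZ, SSZ), mul(Z, SZ)))))
  step 10: S(S(add(add(S(add(SZ, mul(SZ, SSZ))), mul(Z, SZ)), mul(mul(SSZ, SSZ), mul(Z, SZ)))))
  step 11: S(S(add(S(add(add(SZ, mul(SZ, SSZ)), mul(Z, SZ))), mul(mul(SSZ, SSZ), mul(Z, SZ)))))
  step 12: S(S(S(add(add(add(SZ, mul(SZ, SSZ)), mul(Z, SZ)), mul(mul(SSZ, SSZ), mul(Z, SZ))))))
  step 13: S(S(S(add(add(S(add(Z, mul(SZ, SSZ))), mul(Z, SZ)), mul(mul(SSZ, SSZ), mul(Z, SZ))))))
  step 14: S(S(S(add(S(add(add(Z, mul(SZ, SSZ)), mul(Z, SZ))), mul(mul(SSZ, SSZ), mul(Z, SZ))))))
  step 15: S(S(S(S(add(add(add(Z, mul(SZ, SSZ)), mul(Z, SZ)), mul(mul(SSZ, SSZ), mul(Z, SZ)))))))
  step 16: S(S(S(S(add(add(mul(SZ, SSZ), mul(Z, SZ)), mul(mul(SSZ, SSZ), mul(Z, SZ)))))))
  step 17: S(S(S(S(add(add(add(SSZ, mul(Z, SSZ)), mul(Z, SZ)), mul(mul(SSZ, SSZ), mul(Z, SZ)))))))
  step 18: S(S(S(S(add(add(S(add(SZ, mul(Z, SSZ))), mul(Z, SZ)), mul(mul(SSZ, SSZ), mul(Z, SZ)))))))
  step 19: S(S(S(S(add(S(add(add(SZ, mul(Z, SSZ)), mul(Z, SZ))), mul(mul(SSZ, SSZ), mul(Z, SZ)))))))
  step 20: S(S(S(S(S(add(add(add(SZ, mul(Z, SSZ)), mul(Z, SZ)), mul(mul(SSZ, SSZ), mul(Z, SZ))))))))
  step 21: S(S(S(S(S(add(add(S(add(Z, mul(Z, SSZ))), mul(Z, SZ)), mul(mul(SSZ, SSZ), mul(Z, SZ))))))))
  step 22: S(S(S(S(S(add(S(add(add(Z, mul(Z, SSZ)), mul(Z, SZ))), mul(mul(SSZ, SSZ), mul(Z, SZ))))))))
  step 23: S(S(S(S(S(S(add(add(add(Z, mul(Z, SSZ)), mul(Z, SZ)), mul(mul(SSZ, SSZ), mul(Z, SZ)))))))))
  step 24: S(S(S(S(S(S(add(add(mul(Z, SSZ), mul(Z, SZ)), mul(mul(SSZ, SSZ), mul(Z, SZ)))))))))
  step 25: S(S(S(S(S(S(add(add(Z, mul(Z, SZ)), mul(mul(SSZ, SSZ), mul(Z, SZ)))))))))
  step 26: S(S(S(S(S(S(add(mul(Z, SZ), mul(mul(SSZ, SSZ), mul(Z, SZ)))))))))
  step 27: S(S(S(S(S(S(add(Z, mul(mul(SSZ, SSZ), mul(Z, SZ)))))))))
  step 28: S(S(S(S(S(S(mul(mul(SSZ, SSZ), mul(Z, SZ))))))))
  step 29: S(S(S(S(S(S(mul(add(SSZ, mul(SZ, SSZ)), mul(Z, SZ))))))))
  step 30: S(S(S(S(S(S(mul(S(add(SZ, mul(SZ, SSZ))), mul(Z, SZ))))))))
  step 31: S(S(S(S(S(S(add(mul(Z, SZ), mul(add(SZ, mul(SZ, SSZ)), mul(Z, SZ)))))))))
  step 32: S(S(S(S(S(S(add(Z, mul(add(SZ, mul(SZ, SSZ)), mul(Z, SZ)))))))))
  step 33: S(S(S(S(S(S(mul(add(SZ, mul(SZ, SSZ)), mul(Z, SZ))))))))
  step 34: S(S(S(S(S(S(mul(S(add(Z, mul(SZ, SSZ))), mul(Z, SZ))))))))
  step 35: S(S(S(S(S(S(add(mul(Z, SZ), mul(add(Z, mul(SZ, SSZ)), mul(Z, SZ)))))))))
  step 36: S(S(S(S(S(S(add(Z, mul(add(Z, mul(SZ, SSZ)), mul(Z, SZ)))))))))
  step 37: S(S(S(S(S(S(mul(add(Z, mul(SZ, SSZ)), mul(Z, SZ))))))))
  step 38: S(S(S(S(S(S(mul(mul(SZ, SSZ), mul(Z, SZ))))))))
  step 39: S(S(S(S(S(S(mul(add(SSZ, mul(Z, SSZ)), mul(Z, SZ))))))))
  step 40: S(S(S(S(S(S(mul(S(add(SZ, mul(Z, SSZ))), mul(Z, SZ))))))))
  step 41: S(S(S(S(S(S(add(mul(Z, SZ), mul(add(SZ, mul(Z, SSZ)), mul(Z, SZ)))))))))
  step 42: S(S(S(S(S(S(add(Z, mul(add(SZ, mul(Z, SSZ)), mul(Z, SZ)))))))))
  step 43: S(S(S(S(S(S(mul(add(SZ, mul(Z, SSZ)), mul(Z, SZ))))))))
  step 44: S(S(S(S(S(S(mul(S(add(Z, mul(Z, SSZ))), mul(Z, SZ))))))))
  step 45: S(S(S(S(S(S(add(mul(Z, SZ), mul(add(Z, mul(Z, SSZ)), mul(Z, SZ)))))))))
  step 46: S(S(S(S(S(S(add(Z, mul(add(Z, mul(Z, SSZ)), mul(Z, SZ)))))))))
  step 47: S(S(S(S(S(S(mul(add(Z, mul(Z, SSZ)), mul(Z, SZ))))))))
  step 48: S(S(S(S(S(S(mul(mul(Z, SSZ), mul(Z, SZ))))))))
  step 49: S(S(S(S(S(S(mul(Z, mul(Z, SZ))))))))
  step 50: S^6(Z)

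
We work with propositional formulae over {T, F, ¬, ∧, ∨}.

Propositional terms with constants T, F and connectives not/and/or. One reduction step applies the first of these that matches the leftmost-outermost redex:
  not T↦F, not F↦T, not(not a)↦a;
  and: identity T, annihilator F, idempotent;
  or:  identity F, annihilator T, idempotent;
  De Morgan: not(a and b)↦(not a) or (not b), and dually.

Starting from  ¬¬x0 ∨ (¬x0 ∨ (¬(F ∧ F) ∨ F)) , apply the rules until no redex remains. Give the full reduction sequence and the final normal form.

  start: ¬¬x0 ∨ (¬x0 ∨ (¬(F ∧ F) ∨ F))
  step 1: x0 ∨ (¬x0 ∨ (¬(F ∧ F) ∨ F))
  step 2: x0 ∨ (¬x0 ∨ ¬(F ∧ F))
  step 3: x0 ∨ (¬x0 ∨ (¬F ∨ ¬F))
  step 4: x0 ∨ (¬x0 ∨ ¬F)
  step 5: x0 ∨ (¬x0 ∨ T)
  step 6: x0 ∨ T
  step 7: T

Answer: normal form = T  (in 7 steps)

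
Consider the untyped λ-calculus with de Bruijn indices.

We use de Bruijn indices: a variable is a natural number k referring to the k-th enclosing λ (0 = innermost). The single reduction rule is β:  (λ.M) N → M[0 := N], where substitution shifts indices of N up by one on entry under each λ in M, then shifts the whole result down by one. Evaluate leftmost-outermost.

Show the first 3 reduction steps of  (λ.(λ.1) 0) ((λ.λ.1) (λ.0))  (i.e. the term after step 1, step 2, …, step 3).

  start: (λ.(λ.1) 0) ((λ.λ.1) (λ.0))
  →1  (λ.(λ.λ.1) (λ.0)) ((λ.λ.1) (λ.0))
  →2  (λ.λ.1) (λ.0)
  →3  λ.λ.0

Answer: after 3 steps: λ.λ.0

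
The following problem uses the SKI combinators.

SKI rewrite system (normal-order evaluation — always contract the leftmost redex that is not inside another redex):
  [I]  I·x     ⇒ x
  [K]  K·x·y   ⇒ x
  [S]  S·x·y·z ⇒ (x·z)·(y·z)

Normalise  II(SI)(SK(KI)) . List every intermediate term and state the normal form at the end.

  start: II(SI)(SK(KI))
  [1] I(SI)(SK(KI))
  [2] SI(SK(KI))

Answer: normal form = SI(SK(KI))  (in 2 steps)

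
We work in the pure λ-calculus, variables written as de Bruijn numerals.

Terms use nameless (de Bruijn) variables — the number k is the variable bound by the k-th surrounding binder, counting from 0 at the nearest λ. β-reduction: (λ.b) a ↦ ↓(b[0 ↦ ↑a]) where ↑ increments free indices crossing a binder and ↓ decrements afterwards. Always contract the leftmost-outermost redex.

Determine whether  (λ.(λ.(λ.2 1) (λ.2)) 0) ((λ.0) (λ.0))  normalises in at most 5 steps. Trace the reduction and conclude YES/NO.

Answer: NO — after 5 steps the term is (λ.0) (λ.0), not yet normal

Reduction:
  start: (λ.(λ.(λ.2 1) (λ.2)) 0) ((λ.0) (λ.0))
  [1] (λ.(λ.(λ.0) (λ.0) 1) (λ.(λ.0) (λ.0))) ((λ.0) (λ.0))
  [2] (λ.(λ.0) (λ.0) ((λ.0) (λ.0))) (λ.(λ.0) (λ.0))
  [3] (λ.0) (λ.0) ((λ.0) (λ.0))
  [4] (λ.0) ((λ.0) (λ.0))
  [5] (λ.0) (λ.0)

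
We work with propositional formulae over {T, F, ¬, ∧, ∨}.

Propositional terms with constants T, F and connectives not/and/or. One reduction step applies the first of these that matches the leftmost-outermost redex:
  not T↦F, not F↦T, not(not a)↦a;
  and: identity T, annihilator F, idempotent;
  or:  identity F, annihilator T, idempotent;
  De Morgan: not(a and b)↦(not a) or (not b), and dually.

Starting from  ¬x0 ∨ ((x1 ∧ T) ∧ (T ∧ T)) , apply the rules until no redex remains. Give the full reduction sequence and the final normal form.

  start: ¬x0 ∨ ((x1 ∧ T) ∧ (T ∧ T))
  step 1: ¬x0 ∨ (x1 ∧ (T ∧ T))
  step 2: ¬x0 ∨ (x1 ∧ T)
  step 3: ¬x0 ∨ x1

Answer: normal form = ¬x0 ∨ x1  (in 3 steps)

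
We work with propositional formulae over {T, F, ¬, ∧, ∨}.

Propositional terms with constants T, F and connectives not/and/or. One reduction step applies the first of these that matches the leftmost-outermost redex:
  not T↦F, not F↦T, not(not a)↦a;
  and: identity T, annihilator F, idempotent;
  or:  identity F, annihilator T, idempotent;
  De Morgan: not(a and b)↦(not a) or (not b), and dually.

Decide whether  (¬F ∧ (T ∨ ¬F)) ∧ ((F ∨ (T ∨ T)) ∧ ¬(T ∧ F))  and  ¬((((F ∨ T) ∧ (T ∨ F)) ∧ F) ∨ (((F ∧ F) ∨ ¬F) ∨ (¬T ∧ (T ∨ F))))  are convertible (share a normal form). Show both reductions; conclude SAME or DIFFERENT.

Answer: DIFFERENT — A ⇓ T, B ⇓ F

Derivation:
Term A:
  start: (¬F ∧ (T ∨ ¬F)) ∧ ((F ∨ (T ∨ T)) ∧ ¬(T ∧ F))
  step 1: (T ∧ (T ∨ ¬F)) ∧ ((F ∨ (T ∨ T)) ∧ ¬(T ∧ F))
  step 2: (T ∨ ¬F) ∧ ((F ∨ (T ∨ T)) ∧ ¬(T ∧ F))
  step 3: T ∧ ((F ∨ (T ∨ T)) ∧ ¬(T ∧ F))
  step 4: (F ∨ (T ∨ T)) ∧ ¬(T ∧ F)
  step 5: (T ∨ T) ∧ ¬(T ∧ F)
  step 6: T ∧ ¬(T ∧ F)
  step 7: ¬(T ∧ F)
  step 8: ¬T ∨ ¬F
  step 9: F ∨ ¬F
  step 10: ¬F
  step 11: T

Term B:
  start: ¬((((F ∨ T) ∧ (T ∨ F)) ∧ F) ∨ (((F ∧ F) ∨ ¬F) ∨ (¬T ∧ (T ∨ F))))
  step 1: ¬(((F ∨ T) ∧ (T ∨ F)) ∧ F) ∧ ¬(((F ∧ F) ∨ ¬F) ∨ (¬T ∧ (T ∨ F)))
  step 2: (¬((F ∨ T) ∧ (T ∨ F)) ∨ ¬F) ∧ ¬(((F ∧ F) ∨ ¬F) ∨ (¬T ∧ (T ∨ F)))
  step 3: ((¬(F ∨ T) ∨ ¬(T ∨ F)) ∨ ¬F) ∧ ¬(((F ∧ F) ∨ ¬F) ∨ (¬T ∧ (T ∨ F)))
  step 4: (((¬F ∧ ¬T) ∨ ¬(T ∨ F)) ∨ ¬F) ∧ ¬(((F ∧ F) ∨ ¬F) ∨ (¬T ∧ (T ∨ F)))
  step 5: (((T ∧ ¬T) ∨ ¬(T ∨ F)) ∨ ¬F) ∧ ¬(((F ∧ F) ∨ ¬F) ∨ (¬T ∧ (T ∨ F)))
  step 6: ((¬T ∨ ¬(T ∨ F)) ∨ ¬F) ∧ ¬(((F ∧ F) ∨ ¬F) ∨ (¬T ∧ (T ∨ F)))
  step 7: ((F ∨ ¬(T ∨ F)) ∨ ¬F) ∧ ¬(((F ∧ F) ∨ ¬F) ∨ (¬T ∧ (T ∨ F)))
  step 8: (¬(T ∨ F) ∨ ¬F) ∧ ¬(((F ∧ F) ∨ ¬F) ∨ (¬T ∧ (T ∨ F)))
  step 9: ((¬T ∧ ¬F) ∨ ¬F) ∧ ¬(((F ∧ F) ∨ ¬F) ∨ (¬T ∧ (T ∨ F)))
  step 10: ((F ∧ ¬F) ∨ ¬F) ∧ ¬(((F ∧ F) ∨ ¬F) ∨ (¬T ∧ (T ∨ F)))
  step 11: (F ∨ ¬F) ∧ ¬(((F ∧ F) ∨ ¬F) ∨ (¬T ∧ (T ∨ F)))
  step 12: ¬F ∧ ¬(((F ∧ F) ∨ ¬F) ∨ (¬T ∧ (T ∨ F)))
  step 13: T ∧ ¬(((F ∧ F) ∨ ¬F) ∨ (¬T ∧ (T ∨ F)))
  step 14: ¬(((F ∧ F) ∨ ¬F) ∨ (¬T ∧ (T ∨ F)))
  step 15: ¬((F ∧ F) ∨ ¬F) ∧ ¬(¬T ∧ (T ∨ F))
  step 16: (¬(F ∧ F) ∧ ¬¬F) ∧ ¬(¬T ∧ (T ∨ F))
  step 17: ((¬F ∨ ¬F) ∧ ¬¬F) ∧ ¬(¬T ∧ (T ∨ F))
  step 18: (¬F ∧ ¬¬F) ∧ ¬(¬T ∧ (T ∨ F))
  step 19: (T ∧ ¬¬F) ∧ ¬(¬T ∧ (T ∨ F))
  step 20: ¬¬F ∧ ¬(¬T ∧ (T ∨ F))
  step 21: F ∧ ¬(¬T ∧ (T ∨ F))
  step 22: F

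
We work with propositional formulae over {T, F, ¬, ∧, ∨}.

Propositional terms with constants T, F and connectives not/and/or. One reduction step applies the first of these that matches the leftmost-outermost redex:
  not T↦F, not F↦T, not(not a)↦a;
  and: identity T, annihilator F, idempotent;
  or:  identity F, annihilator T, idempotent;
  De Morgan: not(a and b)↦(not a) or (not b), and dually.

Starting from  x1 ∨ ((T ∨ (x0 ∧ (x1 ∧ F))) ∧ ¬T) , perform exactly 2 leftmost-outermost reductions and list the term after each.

  start: x1 ∨ ((T ∨ (x0 ∧ (x1 ∧ F))) ∧ ¬T)
  step 1: x1 ∨ (T ∧ ¬T)
  step 2: x1 ∨ ¬T

Answer: after 2 steps: x1 ∨ ¬T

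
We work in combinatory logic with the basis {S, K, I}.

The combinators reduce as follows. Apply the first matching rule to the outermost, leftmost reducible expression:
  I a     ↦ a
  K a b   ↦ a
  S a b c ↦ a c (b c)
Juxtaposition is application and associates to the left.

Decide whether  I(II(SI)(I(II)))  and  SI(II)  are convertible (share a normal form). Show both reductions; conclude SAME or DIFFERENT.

Answer: SAME — A ⇓ SII, B ⇓ SII

Working:
Term A:
  start: I(II(SI)(I(II)))
  step 1: II(SI)(I(II))
  step 2: I(SI)(I(II))
  step 3: SI(I(II))
  step 4: SI(II)
  step 5: SII

Term B:
  start: SI(II)
  step 1: SII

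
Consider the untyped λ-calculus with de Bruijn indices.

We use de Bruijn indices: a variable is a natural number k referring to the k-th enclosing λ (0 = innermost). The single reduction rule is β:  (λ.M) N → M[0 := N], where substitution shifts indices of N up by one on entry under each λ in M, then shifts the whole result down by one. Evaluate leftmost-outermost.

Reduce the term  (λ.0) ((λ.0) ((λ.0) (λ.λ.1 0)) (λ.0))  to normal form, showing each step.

Answer: normal form = λ.0  (in 5 steps)

Derivation:
  start: (λ.0) ((λ.0) ((λ.0) (λ.λ.1 0)) (λ.0))
  →1  (λ.0) ((λ.0) (λ.λ.1 0)) (λ.0)
  →2  (λ.0) (λ.λ.1 0) (λ.0)
  →3  (λ.λ.1 0) (λ.0)
  →4  λ.(λ.0) 0
  →5  λ.0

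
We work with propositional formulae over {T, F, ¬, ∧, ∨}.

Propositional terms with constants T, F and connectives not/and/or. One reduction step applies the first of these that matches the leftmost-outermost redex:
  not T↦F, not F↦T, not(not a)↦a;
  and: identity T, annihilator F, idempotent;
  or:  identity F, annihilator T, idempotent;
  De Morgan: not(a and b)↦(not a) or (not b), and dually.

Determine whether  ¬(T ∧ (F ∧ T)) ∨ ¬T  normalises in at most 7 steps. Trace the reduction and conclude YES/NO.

Answer: YES — reaches normal form T in 7 ≤ 7 steps

Reduction:
  start: ¬(T ∧ (F ∧ T)) ∨ ¬T
  step 1: (¬T ∨ ¬(F ∧ T)) ∨ ¬T
  step 2: (F ∨ ¬(F ∧ T)) ∨ ¬T
  step 3: ¬(F ∧ T) ∨ ¬T
  step 4: (¬F ∨ ¬T) ∨ ¬T
  step 5: (T ∨ ¬T) ∨ ¬T
  step 6: T ∨ ¬T
  step 7: T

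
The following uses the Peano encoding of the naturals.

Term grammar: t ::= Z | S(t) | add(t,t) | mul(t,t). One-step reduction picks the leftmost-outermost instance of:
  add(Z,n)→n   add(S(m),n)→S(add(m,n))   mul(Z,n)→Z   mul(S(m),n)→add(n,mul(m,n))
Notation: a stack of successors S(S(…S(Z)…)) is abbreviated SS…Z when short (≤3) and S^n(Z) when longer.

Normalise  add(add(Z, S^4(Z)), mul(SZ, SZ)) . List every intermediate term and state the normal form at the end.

Answer: normal form = S^5(Z)  (in 10 steps)

Working:
  start: add(add(Z, S^4(Z)), mul(SZ, SZ))
  →1  add(S^4(Z), mul(SZ, SZ))
  →2  S(add(SSSZ, mul(SZ, SZ)))
  →3  S(S(add(SSZ, mul(SZ, SZ))))
  →4  S(S(S(add(SZ, mul(SZ, SZ)))))
  →5  S(S(S(S(add(Z, mul(SZ, SZ))))))
  →6  S(S(S(S(mul(SZ, SZ)))))
  →7  S(S(S(S(add(SZ, mul(Z, SZ))))))
  →8  S(S(S(S(S(add(Z, mul(Z, SZ)))))))
  →9  S(S(S(S(S(mul(Z, SZ))))))
  →10  S^5(Z)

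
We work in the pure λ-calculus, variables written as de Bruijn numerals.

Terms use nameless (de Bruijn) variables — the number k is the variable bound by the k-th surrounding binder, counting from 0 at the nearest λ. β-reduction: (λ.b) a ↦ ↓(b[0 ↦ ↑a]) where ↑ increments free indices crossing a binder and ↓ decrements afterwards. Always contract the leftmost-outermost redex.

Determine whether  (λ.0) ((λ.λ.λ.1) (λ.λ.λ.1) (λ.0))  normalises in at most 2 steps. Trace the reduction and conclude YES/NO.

Answer: NO — after 2 steps the term is (λ.λ.1) (λ.0), not yet normal

Derivation:
  start: (λ.0) ((λ.λ.λ.1) (λ.λ.λ.1) (λ.0))
  →1  (λ.λ.λ.1) (λ.λ.λ.1) (λ.0)
  →2  (λ.λ.1) (λ.0)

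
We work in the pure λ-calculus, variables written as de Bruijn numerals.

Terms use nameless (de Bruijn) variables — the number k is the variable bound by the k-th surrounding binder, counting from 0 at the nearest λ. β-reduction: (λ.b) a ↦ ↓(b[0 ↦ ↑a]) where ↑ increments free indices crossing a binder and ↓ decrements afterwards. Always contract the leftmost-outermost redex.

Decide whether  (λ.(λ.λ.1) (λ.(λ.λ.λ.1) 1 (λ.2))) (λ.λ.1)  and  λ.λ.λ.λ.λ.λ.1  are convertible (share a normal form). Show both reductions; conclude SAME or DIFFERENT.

Answer: SAME — A ⇓ λ.λ.λ.λ.λ.λ.1, B ⇓ λ.λ.λ.λ.λ.λ.1

Reduction:
Term A:
  start: (λ.(λ.λ.1) (λ.(λ.λ.λ.1) 1 (λ.2))) (λ.λ.1)
  [1] (λ.λ.1) (λ.(λ.λ.λ.1) (λ.λ.1) (λ.λ.λ.1))
  [2] λ.λ.(λ.λ.λ.1) (λ.λ.1) (λ.λ.λ.1)
  [3] λ.λ.(λ.λ.1) (λ.λ.λ.1)
  [4] λ.λ.λ.λ.λ.λ.1

Term B:
  start: λ.λ.λ.λ.λ.λ.1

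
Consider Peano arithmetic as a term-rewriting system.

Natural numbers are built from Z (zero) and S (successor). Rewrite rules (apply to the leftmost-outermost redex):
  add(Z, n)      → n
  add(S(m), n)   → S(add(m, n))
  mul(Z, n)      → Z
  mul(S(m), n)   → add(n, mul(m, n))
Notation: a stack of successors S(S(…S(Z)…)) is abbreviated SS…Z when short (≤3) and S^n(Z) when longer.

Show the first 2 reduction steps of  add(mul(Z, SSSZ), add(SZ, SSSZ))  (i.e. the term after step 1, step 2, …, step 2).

  start: add(mul(Z, SSSZ), add(SZ, SSSZ))
  →1  add(Z, add(SZ, SSSZ))
  →2  add(SZ, SSSZ)

Answer: after 2 steps: add(SZ, SSSZ)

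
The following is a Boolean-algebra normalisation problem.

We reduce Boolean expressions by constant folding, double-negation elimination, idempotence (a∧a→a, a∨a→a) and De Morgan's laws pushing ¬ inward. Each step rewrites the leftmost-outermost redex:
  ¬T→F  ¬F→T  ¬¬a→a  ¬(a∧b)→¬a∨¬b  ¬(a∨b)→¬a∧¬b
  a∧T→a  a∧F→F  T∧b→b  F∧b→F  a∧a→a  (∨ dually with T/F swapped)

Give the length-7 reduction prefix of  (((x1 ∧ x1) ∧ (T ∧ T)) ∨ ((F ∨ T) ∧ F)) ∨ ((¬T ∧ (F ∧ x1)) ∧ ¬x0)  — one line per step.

  start: (((x1 ∧ x1) ∧ (T ∧ T)) ∨ ((F ∨ T) ∧ F)) ∨ ((¬T ∧ (F ∧ x1)) ∧ ¬x0)
  step 1: ((x1 ∧ (T ∧ T)) ∨ ((F ∨ T) ∧ F)) ∨ ((¬T ∧ (F ∧ x1)) ∧ ¬x0)
  step 2: ((x1 ∧ T) ∨ ((F ∨ T) ∧ F)) ∨ ((¬T ∧ (F ∧ x1)) ∧ ¬x0)
  step 3: (x1 ∨ ((F ∨ T) ∧ F)) ∨ ((¬T ∧ (F ∧ x1)) ∧ ¬x0)
  step 4: (x1 ∨ F) ∨ ((¬T ∧ (F ∧ x1)) ∧ ¬x0)
  step 5: x1 ∨ ((¬T ∧ (F ∧ x1)) ∧ ¬x0)
  step 6: x1 ∨ ((F ∧ (F ∧ x1)) ∧ ¬x0)
  step 7: x1 ∨ (F ∧ ¬x0)

Answer: after 7 steps: x1 ∨ (F ∧ ¬x0)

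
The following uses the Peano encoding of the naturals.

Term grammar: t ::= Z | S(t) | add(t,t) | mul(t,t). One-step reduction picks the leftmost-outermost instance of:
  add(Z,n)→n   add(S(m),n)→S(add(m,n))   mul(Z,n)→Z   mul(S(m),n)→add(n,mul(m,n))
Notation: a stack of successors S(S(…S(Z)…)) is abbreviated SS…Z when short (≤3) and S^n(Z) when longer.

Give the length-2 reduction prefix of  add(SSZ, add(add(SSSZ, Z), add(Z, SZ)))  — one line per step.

  start: add(SSZ, add(add(SSSZ, Z), add(Z, SZ)))
  step 1: S(add(SZ, add(add(SSSZ, Z), add(Z, SZ))))
  step 2: S(S(add(Z, add(add(SSSZ, Z), add(Z, SZ)))))

Answer: after 2 steps: S(S(add(Z, add(add(SSSZ, Z), add(Z, SZ)))))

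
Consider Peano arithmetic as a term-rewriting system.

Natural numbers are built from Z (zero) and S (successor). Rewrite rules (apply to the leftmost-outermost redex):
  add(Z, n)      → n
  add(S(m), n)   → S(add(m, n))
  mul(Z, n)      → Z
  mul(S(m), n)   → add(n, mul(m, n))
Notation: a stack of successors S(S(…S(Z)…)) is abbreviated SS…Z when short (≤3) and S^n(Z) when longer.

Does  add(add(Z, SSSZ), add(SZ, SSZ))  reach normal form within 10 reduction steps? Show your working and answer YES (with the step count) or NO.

Answer: YES — reaches normal form S^6(Z) in 7 ≤ 10 steps

Working:
  start: add(add(Z, SSSZ), add(SZ, SSZ))
  step 1: add(SSSZ, add(SZ, SSZ))
  step 2: S(add(SSZ, add(SZ, SSZ)))
  step 3: S(S(add(SZ, add(SZ, SSZ))))
  step 4: S(S(S(add(Z, add(SZ, SSZ)))))
  step 5: S(S(S(add(SZ, SSZ))))
  step 6: S(S(S(S(add(Z, SSZ)))))
  step 7: S^6(Z)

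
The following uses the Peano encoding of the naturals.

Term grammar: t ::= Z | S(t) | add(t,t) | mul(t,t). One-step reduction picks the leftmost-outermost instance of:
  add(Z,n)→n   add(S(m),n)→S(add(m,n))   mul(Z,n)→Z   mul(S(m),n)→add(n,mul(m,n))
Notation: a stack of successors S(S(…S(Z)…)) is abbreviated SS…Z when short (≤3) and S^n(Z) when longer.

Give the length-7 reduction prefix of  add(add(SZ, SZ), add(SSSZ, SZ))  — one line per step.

Answer: after 7 steps: S(S(S(S(add(SZ, SZ)))))

Derivation:
  start: add(add(SZ, SZ), add(SSSZ, SZ))
  step 1: add(S(add(Z, SZ)), add(SSSZ, SZ))
  step 2: S(add(add(Z, SZ), add(SSSZ, SZ)))
  step 3: S(add(SZ, add(SSSZ, SZ)))
  step 4: S(S(add(Z, add(SSSZ, SZ))))
  step 5: S(S(add(SSSZ, SZ)))
  step 6: S(S(S(add(SSZ, SZ))))
  step 7: S(S(S(S(add(SZ, SZ)))))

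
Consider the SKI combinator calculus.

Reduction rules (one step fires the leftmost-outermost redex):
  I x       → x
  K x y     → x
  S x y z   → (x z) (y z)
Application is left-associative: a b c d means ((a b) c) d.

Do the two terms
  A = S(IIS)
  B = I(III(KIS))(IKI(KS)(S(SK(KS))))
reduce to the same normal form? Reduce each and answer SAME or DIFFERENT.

Answer: DIFFERENT — A ⇓ SS, B ⇓ S(SK(KS))

Derivation:
Term A:
  start: S(IIS)
  →1  S(IS)
  →2  SS

Term B:
  start: I(III(KIS))(IKI(KS)(S(SK(KS))))
  →1  III(KIS)(IKI(KS)(S(SK(KS))))
  →2  II(KIS)(IKI(KS)(S(SK(KS))))
  →3  I(KIS)(IKI(KS)(S(SK(KS))))
  →4  KIS(IKI(KS)(S(SK(KS))))
  →5  I(IKI(KS)(S(SK(KS))))
  →6  IKI(KS)(S(SK(KS)))
  →7  KI(KS)(S(SK(KS)))
  →8  I(S(SK(KS)))
  →9  S(SK(KS))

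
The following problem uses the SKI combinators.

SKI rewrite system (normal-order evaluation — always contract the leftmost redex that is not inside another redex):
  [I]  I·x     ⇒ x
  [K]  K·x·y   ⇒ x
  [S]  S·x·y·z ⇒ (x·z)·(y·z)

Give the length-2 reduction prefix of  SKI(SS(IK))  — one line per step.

Answer: after 2 steps: SS(IK)

Reduction:
  start: SKI(SS(IK))
  step 1: K(SS(IK))(I(SS(IK)))
  step 2: SS(IK)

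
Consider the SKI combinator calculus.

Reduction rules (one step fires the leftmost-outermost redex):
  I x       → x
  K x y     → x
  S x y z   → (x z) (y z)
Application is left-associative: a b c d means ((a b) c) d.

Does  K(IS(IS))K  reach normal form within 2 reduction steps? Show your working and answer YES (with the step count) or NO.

  start: K(IS(IS))K
  →1  IS(IS)
  →2  S(IS)

Answer: NO — after 2 steps the term is S(IS), not yet normal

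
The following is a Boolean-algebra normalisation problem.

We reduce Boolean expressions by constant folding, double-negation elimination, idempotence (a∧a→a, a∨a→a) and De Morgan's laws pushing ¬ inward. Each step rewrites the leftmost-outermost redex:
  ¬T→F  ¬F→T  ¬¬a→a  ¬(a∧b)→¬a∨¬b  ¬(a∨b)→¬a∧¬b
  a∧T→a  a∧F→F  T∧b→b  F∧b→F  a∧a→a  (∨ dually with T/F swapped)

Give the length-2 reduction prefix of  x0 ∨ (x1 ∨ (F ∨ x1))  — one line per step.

Answer: after 2 steps: x0 ∨ x1

Derivation:
  start: x0 ∨ (x1 ∨ (F ∨ x1))
  step 1: x0 ∨ (x1 ∨ x1)
  step 2: x0 ∨ x1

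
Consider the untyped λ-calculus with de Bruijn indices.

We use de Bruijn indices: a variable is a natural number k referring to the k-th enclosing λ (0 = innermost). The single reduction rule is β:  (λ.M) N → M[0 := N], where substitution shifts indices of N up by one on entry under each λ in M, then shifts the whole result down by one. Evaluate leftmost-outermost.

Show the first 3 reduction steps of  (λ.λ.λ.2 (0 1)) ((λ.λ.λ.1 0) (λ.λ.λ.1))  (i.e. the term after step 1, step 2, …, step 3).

Answer: after 3 steps: λ.λ.λ.1 2 0

Reduction:
  start: (λ.λ.λ.2 (0 1)) ((λ.λ.λ.1 0) (λ.λ.λ.1))
  [1] λ.λ.(λ.λ.λ.1 0) (λ.λ.λ.1) (0 1)
  [2] λ.λ.(λ.λ.1 0) (0 1)
  [3] λ.λ.λ.1 2 0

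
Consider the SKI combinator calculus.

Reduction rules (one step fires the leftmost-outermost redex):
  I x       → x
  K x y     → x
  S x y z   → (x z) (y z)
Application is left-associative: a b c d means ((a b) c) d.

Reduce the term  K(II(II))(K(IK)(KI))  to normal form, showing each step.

  start: K(II(II))(K(IK)(KI))
  [1] II(II)
  [2] I(II)
  [3] II
  [4] I

Answer: normal form = I  (in 4 steps)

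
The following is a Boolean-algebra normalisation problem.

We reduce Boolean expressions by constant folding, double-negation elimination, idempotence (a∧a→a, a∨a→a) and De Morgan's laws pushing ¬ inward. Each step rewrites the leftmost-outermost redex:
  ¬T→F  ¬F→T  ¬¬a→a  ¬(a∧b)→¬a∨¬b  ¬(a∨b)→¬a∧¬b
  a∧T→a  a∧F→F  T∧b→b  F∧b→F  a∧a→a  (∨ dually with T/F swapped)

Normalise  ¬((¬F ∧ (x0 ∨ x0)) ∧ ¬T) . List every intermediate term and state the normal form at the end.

  start: ¬((¬F ∧ (x0 ∨ x0)) ∧ ¬T)
  →1  ¬(¬F ∧ (x0 ∨ x0)) ∨ ¬¬T
  →2  (¬¬F ∨ ¬(x0 ∨ x0)) ∨ ¬¬T
  →3  (F ∨ ¬(x0 ∨ x0)) ∨ ¬¬T
  →4  ¬(x0 ∨ x0) ∨ ¬¬T
  →5  (¬x0 ∧ ¬x0) ∨ ¬¬T
  →6  ¬x0 ∨ ¬¬T
  →7  ¬x0 ∨ T
  →8  T

Answer: normal form = T  (in 8 steps)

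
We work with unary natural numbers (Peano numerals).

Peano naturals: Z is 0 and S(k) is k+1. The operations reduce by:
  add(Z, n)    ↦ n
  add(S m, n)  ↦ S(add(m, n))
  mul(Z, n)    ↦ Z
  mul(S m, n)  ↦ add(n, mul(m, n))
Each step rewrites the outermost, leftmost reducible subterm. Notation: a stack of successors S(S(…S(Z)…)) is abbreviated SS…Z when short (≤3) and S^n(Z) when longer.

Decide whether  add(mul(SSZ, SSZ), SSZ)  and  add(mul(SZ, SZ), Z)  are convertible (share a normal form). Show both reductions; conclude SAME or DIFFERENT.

Term A:
  start: add(mul(SSZ, SSZ), SSZ)
  [1] add(add(SSZ, mul(SZ, SSZ)), SSZ)
  [2] add(S(add(SZ, mul(SZ, SSZ))), SSZ)
  [3] S(add(add(SZ, mul(SZ, SSZ)), SSZ))
  [4] S(add(S(add(Z, mul(SZ, SSZ))), SSZ))
  [5] S(S(add(add(Z, mul(SZ, SSZ)), SSZ)))
  [6] S(S(add(mul(SZ, SSZ), SSZ)))
  [7] S(S(add(add(SSZ, mul(Z, SSZ)), SSZ)))
  [8] S(S(add(S(add(SZ, mul(Z, SSZ))), SSZ)))
  [9] S(S(S(add(add(SZ, mul(Z, SSZ)), SSZ))))
  [10] S(S(S(add(S(add(Z, mul(Z, SSZ))), SSZ))))
  [11] S(S(S(S(add(add(Z, mul(Z, SSZ)), SSZ)))))
  [12] S(S(S(S(add(mul(Z, SSZ), SSZ)))))
  [13] S(S(S(S(add(Z, SSZ)))))
  [14] S^6(Z)

Term B:
  start: add(mul(SZ, SZ), Z)
  [1] add(add(SZ, mul(Z, SZ)), Z)
  [2] add(S(add(Z, mul(Z, SZ))), Z)
  [3] S(add(add(Z, mul(Z, SZ)), Z))
  [4] S(add(mul(Z, SZ), Z))
  [5] S(add(Z, Z))
  [6] SZ

Answer: DIFFERENT — A ⇓ S^6(Z), B ⇓ SZ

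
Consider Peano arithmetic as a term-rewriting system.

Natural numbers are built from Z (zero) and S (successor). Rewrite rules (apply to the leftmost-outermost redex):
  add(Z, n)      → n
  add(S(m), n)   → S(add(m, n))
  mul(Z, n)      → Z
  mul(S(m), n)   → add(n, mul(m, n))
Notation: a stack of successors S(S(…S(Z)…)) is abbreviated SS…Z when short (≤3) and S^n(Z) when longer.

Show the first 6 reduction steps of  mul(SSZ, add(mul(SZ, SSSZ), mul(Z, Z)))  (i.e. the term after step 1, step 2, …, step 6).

Answer: after 6 steps: S(add(add(S(add(SZ, mul(Z, SSSZ))), mul(Z, Z)), mul(SZ, add(mul(SZ, SSSZ), mul(Z, Z)))))

Derivation:
  start: mul(SSZ, add(mul(SZ, SSSZ), mul(Z, Z)))
  [1] add(add(mul(SZ, SSSZ), mul(Z, Z)), mul(SZ, add(mul(SZ, SSSZ), mul(Z, Z))))
  [2] add(add(add(SSSZ, mul(Z, SSSZ)), mul(Z, Z)), mul(SZ, add(mul(SZ, SSSZ), mul(Z, Z))))
  [3] add(add(S(add(SSZ, mul(Z, SSSZ))), mul(Z, Z)), mul(SZ, add(mul(SZ, SSSZ), mul(Z, Z))))
  [4] add(S(add(add(SSZ, mul(Z, SSSZ)), mul(Z, Z))), mul(SZ, add(mul(SZ, SSSZ), mul(Z, Z))))
  [5] S(add(add(add(SSZ, mul(Z, SSSZ)), mul(Z, Z)), mul(SZ, add(mul(SZ, SSSZ), mul(Z, Z)))))
  [6] S(add(add(S(add(SZ, mul(Z, SSSZ))), mul(Z, Z)), mul(SZ, add(mul(SZ, SSSZ), mul(Z, Z)))))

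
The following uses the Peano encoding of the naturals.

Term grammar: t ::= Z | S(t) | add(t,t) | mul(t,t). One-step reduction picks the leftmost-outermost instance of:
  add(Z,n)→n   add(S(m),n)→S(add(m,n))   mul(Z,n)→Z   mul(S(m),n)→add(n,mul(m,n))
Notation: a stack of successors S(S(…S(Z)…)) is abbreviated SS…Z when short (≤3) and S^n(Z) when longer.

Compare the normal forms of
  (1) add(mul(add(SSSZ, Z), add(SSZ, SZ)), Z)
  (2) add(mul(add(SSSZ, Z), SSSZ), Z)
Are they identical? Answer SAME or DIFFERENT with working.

Term A:
  start: add(mul(add(SSSZ, Z), add(SSZ, SZ)), Z)
  step 1: add(mul(S(add(SSZ, Z)), add(SSZ, SZ)), Z)
  step 2: add(add(add(SSZ, SZ), mul(add(SSZ, Z), add(SSZ, SZ))), Z)
  step 3: add(add(S(add(SZ, SZ)), mul(add(SSZ, Z), add(SSZ, SZ))), Z)
  step 4: add(S(add(add(SZ, SZ), mul(add(SSZ, Z), add(SSZ, SZ)))), Z)
  step 5: S(add(add(add(SZ, SZ), mul(add(SSZ, Z), add(SSZ, SZ))), Z))
  step 6: S(add(add(S(add(Z, SZ)), mul(add(SSZ, Z), add(SSZ, SZ))), Z))
  step 7: S(add(S(add(add(Z, SZ), mul(add(SSZ, Z), add(SSZ, SZ)))), Z))
  step 8: S(S(add(add(add(Z, SZ), mul(add(SSZ, Z), add(SSZ, SZ))), Z)))
  step 9: S(S(add(add(SZ, mul(add(SSZ, Z), add(SSZ, SZ))), Z)))
  step 10: S(S(add(S(add(Z, mul(add(SSZ, Z), add(SSZ, SZ)))), Z)))
  step 11: S(S(S(add(add(Z, mul(add(SSZ, Z), add(SSZ, SZ))), Z))))
  step 12: S(S(S(add(mul(add(SSZ, Z), add(SSZ, SZ)), Z))))
  step 13: S(S(S(add(mul(S(add(SZ, Z)), add(SSZ, SZ)), Z))))
  step 14: S(S(S(add(add(add(SSZ, SZ), mul(add(SZ, Z), add(SSZ, SZ))), Z))))
  step 15: S(S(S(add(add(S(add(SZ, SZ)), mul(add(SZ, Z), add(SSZ, SZ))), Z))))
  step 16: S(S(S(add(S(add(add(SZ, SZ), mul(add(SZ, Z), add(SSZ, SZ)))), Z))))
  step 17: S(S(S(S(add(add(add(SZ, SZ), mul(add(SZ, Z), add(SSZ, SZ))), Z)))))
  step 18: S(S(S(S(add(add(S(add(Z, SZ)), mul(add(SZ, Z), add(SSZ, SZ))), Z)))))
  step 19: S(S(S(S(add(S(add(add(Z, SZ), mul(add(SZ, Z), add(SSZ, SZ)))), Z)))))
  step 20: S(S(S(S(S(add(add(add(Z, SZ), mul(add(SZ, Z), add(SSZ, SZ))), Z))))))
  step 21: S(S(S(S(S(add(add(SZ, mul(add(SZ, Z), add(SSZ, SZ))), Z))))))
  step 22: S(S(S(S(S(add(S(add(Z, mul(add(SZ, Z), add(SSZ, SZ)))), Z))))))
  step 23: S(S(S(S(S(S(add(add(Z, mul(add(SZ, Z), add(SSZ, SZ))), Z)))))))
  step 24: S(S(S(S(S(S(add(mul(add(SZ, Z), add(SSZ, SZ)), Z)))))))
  step 25: S(S(S(S(S(S(add(mul(S(add(Z, Z)), add(SSZ, SZ)), Z)))))))
  step 26: S(S(S(S(S(S(add(add(add(SSZ, SZ), mul(add(Z, Z), add(SSZ, SZ))), Z)))))))
  step 27: S(S(S(S(S(S(add(add(S(add(SZ, SZ)), mul(add(Z, Z), add(SSZ, SZ))), Z)))))))
  step 28: S(S(S(S(S(S(add(S(add(add(SZ, SZ), mul(add(Z, Z), add(SSZ, SZ)))), Z)))))))
  step 29: S(S(S(S(S(S(S(add(add(add(SZ, SZ), mul(add(Z, Z), add(SSZ, SZ))), Z))))))))
  step 30: S(S(S(S(S(S(S(add(add(S(add(Z, SZ)), mul(add(Z, Z), add(SSZ, SZ))), Z))))))))
  step 31: S(S(S(S(S(S(S(add(S(add(add(Z, SZ), mul(add(Z, Z), add(SSZ, SZ)))), Z))))))))
  step 32: S(S(S(S(S(S(S(S(add(add(add(Z, SZ), mul(add(Z, Z), add(SSZ, SZ))), Z)))))))))
  step 33: S(S(S(S(S(S(S(S(add(add(SZ, mul(add(Z, Z), add(SSZ, SZ))), Z)))))))))
  step 34: S(S(S(S(S(S(S(S(add(S(add(Z, mul(add(Z, Z), add(SSZ, SZ)))), Z)))))))))
  step 35: S(S(S(S(S(S(S(S(S(add(add(Z, mul(add(Z, Z), add(SSZ, SZ))), Z))))))))))
  step 36: S(S(S(S(S(S(S(S(S(add(mul(add(Z, Z), add(SSZ, SZ)), Z))))))))))
  step 37: S(S(S(S(S(S(S(S(S(add(mul(Z, add(SSZ, SZ)), Z))))))))))
  step 38: S(S(S(S(S(S(S(S(S(add(Z, Z))))))))))
  step 39: S^9(Z)

Term B:
  start: add(mul(add(SSSZ, Z), SSSZ), Z)
  step 1: add(mul(S(add(SSZ, Z)), SSSZ), Z)
  step 2: add(add(SSSZ, mul(add(SSZ, Z), SSSZ)), Z)
  step 3: add(S(add(SSZ, mul(add(SSZ, Z), SSSZ))), Z)
  step 4: S(add(add(SSZ, mul(add(SSZ, Z), SSSZ)), Z))
  step 5: S(add(S(add(SZ, mul(add(SSZ, Z), SSSZ))), Z))
  step 6: S(S(add(add(SZ, mul(add(SSZ, Z), SSSZ)), Z)))
  step 7: S(S(add(S(add(Z, mul(add(SSZ, Z), SSSZ))), Z)))
  step 8: S(S(S(add(add(Z, mul(add(SSZ, Z), SSSZ)), Z))))
  step 9: S(S(S(add(mul(add(SSZ, Z), SSSZ), Z))))
  step 10: S(S(S(add(mul(S(add(SZ, Z)), SSSZ), Z))))
  step 11: S(S(S(add(add(SSSZ, mul(add(SZ, Z), SSSZ)), Z))))
  step 12: S(S(S(add(S(add(SSZ, mul(add(SZ, Z), SSSZ))), Z))))
  step 13: S(S(S(S(add(add(SSZ, mul(add(SZ, Z), SSSZ)), Z)))))
  step 14: S(S(S(S(add(S(add(SZ, mul(add(SZ, Z), SSSZ))), Z)))))
  step 15: S(S(S(S(S(add(add(SZ, mul(add(SZ, Z), SSSZ)), Z))))))
  step 16: S(S(S(S(S(add(S(add(Z, mul(add(SZ, Z), SSSZ))), Z))))))
  step 17: S(S(S(S(S(S(add(add(Z, mul(add(SZ, Z), SSSZ)), Z)))))))
  step 18: S(S(S(S(S(S(add(mul(add(SZ, Z), SSSZ), Z)))))))
  step 19: S(S(S(S(S(S(add(mul(S(add(Z, Z)), SSSZ), Z)))))))
  step 20: S(S(S(S(S(S(add(add(SSSZ, mul(add(Z, Z), SSSZ)), Z)))))))
  step 21: S(S(S(S(S(S(add(S(add(SSZ, mul(add(Z, Z), SSSZ))), Z)))))))
  step 22: S(S(S(S(S(S(S(add(add(SSZ, mul(add(Z, Z), SSSZ)), Z))))))))
  step 23: S(S(S(S(S(S(S(add(S(add(SZ, mul(add(Z, Z), SSSZ))), Z))))))))
  step 24: S(S(S(S(S(S(S(S(add(add(SZ, mul(add(Z, Z), SSSZ)), Z)))))))))
  step 25: S(S(S(S(S(S(S(S(add(S(add(Z, mul(add(Z, Z), SSSZ))), Z)))))))))
  step 26: S(S(S(S(S(S(S(S(S(add(add(Z, mul(add(Z, Z), SSSZ)), Z))))))))))
  step 27: S(S(S(S(S(S(S(S(S(add(mul(add(Z, Z), SSSZ), Z))))))))))
  step 28: S(S(S(S(S(S(S(S(S(add(mul(Z, SSSZ), Z))))))))))
  step 29: S(S(S(S(S(S(S(S(S(add(Z, Z))))))))))
  step 30: S^9(Z)

Answer: SAME — A ⇓ S^9(Z), B ⇓ S^9(Z)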